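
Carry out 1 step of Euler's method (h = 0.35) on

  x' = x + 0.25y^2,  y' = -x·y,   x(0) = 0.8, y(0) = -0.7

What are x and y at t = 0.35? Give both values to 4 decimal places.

Euler on (x,y): x_{n+1} = x_n + h·x', y_{n+1} = y_n + h·y'.
0.000000: (0.800000, -0.700000); f=(0.922500, 0.560000) → (1.122875, -0.504000)
(x(0.35), y(0.35)) ≈ (1.1229, -0.5040)

1.1229, -0.5040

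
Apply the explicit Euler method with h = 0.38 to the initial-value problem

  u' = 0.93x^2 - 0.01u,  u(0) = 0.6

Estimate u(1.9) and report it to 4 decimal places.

2.1157

Euler: u_{n+1} = u_n + h·f(x_n, u_n).
x=0.000000, u=0.600000: f=-0.006000 → u ← 0.600000 + 0.38·(-0.006000) = 0.597720
x=0.380000, u=0.597720: f=0.128315 → u ← 0.597720 + 0.38·0.128315 = 0.646480
x=0.760000, u=0.646480: f=0.530703 → u ← 0.646480 + 0.38·0.530703 = 0.848147
x=1.140000, u=0.848147: f=1.200147 → u ← 0.848147 + 0.38·1.200147 = 1.304203
x=1.520000, u=1.304203: f=2.135630 → u ← 1.304203 + 0.38·2.135630 = 2.115742
u(1.9) ≈ 2.1157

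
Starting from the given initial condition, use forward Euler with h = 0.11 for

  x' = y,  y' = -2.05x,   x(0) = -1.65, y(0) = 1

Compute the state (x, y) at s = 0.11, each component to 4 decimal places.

Euler on (x,y): x_{n+1} = x_n + h·x', y_{n+1} = y_n + h·y'.
0.000000: (-1.650000, 1.000000); f=(1.000000, 3.382500) → (-1.540000, 1.372075)
(x(0.11), y(0.11)) ≈ (-1.5400, 1.3721)

-1.5400, 1.3721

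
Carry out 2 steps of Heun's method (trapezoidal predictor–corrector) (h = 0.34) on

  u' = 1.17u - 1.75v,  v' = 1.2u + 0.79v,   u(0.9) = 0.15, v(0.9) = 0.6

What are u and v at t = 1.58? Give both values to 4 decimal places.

-0.9975, 0.7884

Heun on (u,v): k1 = f(t_n, state_n); k2 = f(t_n + h, state_n + h·k1); state_{n+1} = state_n + (h/2)·(k1 + k2).
0.900000: (0.150000, 0.600000)
  k1 = (-0.874500, 0.654000)
  predictor → (-0.147330, 0.822360)
  k2 = (-1.611506, 0.472868)
  → (-0.272621, 0.791568)
1.240000: (-0.272621, 0.791568)
  k1 = (-1.704210, 0.298193)
  predictor → (-0.852052, 0.892953)
  k2 = (-2.559570, -0.317030)
  → (-0.997464, 0.788365)
(u(1.58), v(1.58)) ≈ (-0.9975, 0.7884)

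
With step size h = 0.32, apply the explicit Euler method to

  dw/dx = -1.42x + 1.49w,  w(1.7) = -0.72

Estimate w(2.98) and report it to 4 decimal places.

-10.6935

Euler: w_{n+1} = w_n + h·f(x_n, w_n).
x=1.700000, w=-0.720000: f=-3.486800 → w ← -0.720000 + 0.32·(-3.486800) = -1.835776
x=2.020000, w=-1.835776: f=-5.603706 → w ← -1.835776 + 0.32·(-5.603706) = -3.628962
x=2.340000, w=-3.628962: f=-8.729953 → w ← -3.628962 + 0.32·(-8.729953) = -6.422547
x=2.660000, w=-6.422547: f=-13.346795 → w ← -6.422547 + 0.32·(-13.346795) = -10.693522
w(2.98) ≈ -10.6935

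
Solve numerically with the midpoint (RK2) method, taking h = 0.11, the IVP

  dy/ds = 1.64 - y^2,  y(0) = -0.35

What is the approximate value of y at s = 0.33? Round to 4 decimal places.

Midpoint: k1 = f(s_n, y_n); k2 = f(s_n + h/2, y_n + (h/2)·k1); y_{n+1} = y_n + h·k2.
s=0.000000, y=-0.350000:
  k1 = f(0.000000, -0.350000) = 1.517500
  k2 = f(0.055000, -0.266537) = 1.568958
  y ← -0.350000 + 0.11·1.568958 = -0.177415
s=0.110000, y=-0.177415:
  k1 = f(0.110000, -0.177415) = 1.608524
  k2 = f(0.165000, -0.088946) = 1.632089
  y ← -0.177415 + 0.11·1.632089 = 0.002115
s=0.220000, y=0.002115:
  k1 = f(0.220000, 0.002115) = 1.639996
  k2 = f(0.275000, 0.092315) = 1.631478
  y ← 0.002115 + 0.11·1.631478 = 0.181578
y(0.33) ≈ 0.1816

0.1816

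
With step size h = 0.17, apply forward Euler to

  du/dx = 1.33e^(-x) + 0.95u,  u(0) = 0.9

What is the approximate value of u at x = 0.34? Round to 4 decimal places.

Euler: u_{n+1} = u_n + h·f(x_n, u_n).
x=0.000000, u=0.900000: f=2.185000 → u ← 0.900000 + 0.17·2.185000 = 1.271450
x=0.170000, u=1.271450: f=2.329952 → u ← 1.271450 + 0.17·2.329952 = 1.667542
u(0.34) ≈ 1.6675

1.6675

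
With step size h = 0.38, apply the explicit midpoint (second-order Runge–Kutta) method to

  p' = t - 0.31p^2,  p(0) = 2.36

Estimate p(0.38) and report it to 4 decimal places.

1.9458

Midpoint: k1 = f(t_n, p_n); k2 = f(t_n + h/2, p_n + (h/2)·k1); p_{n+1} = p_n + h·k2.
t=0.000000, p=2.360000:
  k1 = f(0.000000, 2.360000) = -1.726576
  k2 = f(0.190000, 2.031951) = -1.089935
  p ← 2.360000 + 0.38·(-1.089935) = 1.945825
p(0.38) ≈ 1.9458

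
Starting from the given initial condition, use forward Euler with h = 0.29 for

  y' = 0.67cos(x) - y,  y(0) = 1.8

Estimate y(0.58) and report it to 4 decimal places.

Euler: y_{n+1} = y_n + h·f(x_n, y_n).
x=0.000000, y=1.800000: f=-1.130000 → y ← 1.800000 + 0.29·(-1.130000) = 1.472300
x=0.290000, y=1.472300: f=-0.830277 → y ← 1.472300 + 0.29·(-0.830277) = 1.231520
y(0.58) ≈ 1.2315

1.2315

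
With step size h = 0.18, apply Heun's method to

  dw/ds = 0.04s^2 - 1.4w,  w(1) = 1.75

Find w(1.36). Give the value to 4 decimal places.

Heun: k1 = f(s_n, w_n); k2 = f(s_n + h, w_n + h·k1); w_{n+1} = w_n + (h/2)·(k1 + k2).
s=1.000000, w=1.750000:
  k1 = f(1.000000, 1.750000) = -2.410000
  k2 = f(1.180000, 1.316200) = -1.786984
  w ← 1.750000 + (0.18/2)·(-2.410000 + (-1.786984)) = 1.372271
s=1.180000, w=1.372271:
  k1 = f(1.180000, 1.372271) = -1.865484
  k2 = f(1.360000, 1.036484) = -1.377094
  w ← 1.372271 + (0.18/2)·(-1.865484 + (-1.377094)) = 1.080439
w(1.36) ≈ 1.0804

1.0804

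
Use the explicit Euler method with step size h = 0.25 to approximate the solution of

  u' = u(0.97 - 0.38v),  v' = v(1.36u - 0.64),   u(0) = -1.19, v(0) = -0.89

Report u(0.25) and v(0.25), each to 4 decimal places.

Euler on (u,v): u_{n+1} = u_n + h·u', v_{n+1} = v_n + h·v'.
0.000000: (-1.190000, -0.890000); f=(-1.556758, 2.009976) → (-1.579190, -0.387506)
(u(0.25), v(0.25)) ≈ (-1.5792, -0.3875)

-1.5792, -0.3875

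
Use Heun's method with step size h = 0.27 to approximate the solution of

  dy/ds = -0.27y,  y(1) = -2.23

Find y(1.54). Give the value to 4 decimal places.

-1.9277

Heun: k1 = f(s_n, y_n); k2 = f(s_n + h, y_n + h·k1); y_{n+1} = y_n + (h/2)·(k1 + k2).
s=1.000000, y=-2.230000:
  k1 = f(1.000000, -2.230000) = 0.602100
  k2 = f(1.270000, -2.067433) = 0.558207
  y ← -2.230000 + (0.27/2)·(0.602100 + 0.558207) = -2.073359
s=1.270000, y=-2.073359:
  k1 = f(1.270000, -2.073359) = 0.559807
  k2 = f(1.540000, -1.922211) = 0.518997
  y ← -2.073359 + (0.27/2)·(0.559807 + 0.518997) = -1.927720
y(1.54) ≈ -1.9277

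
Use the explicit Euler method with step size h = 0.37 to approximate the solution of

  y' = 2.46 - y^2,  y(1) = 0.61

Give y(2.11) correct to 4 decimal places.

1.5656

Euler: y_{n+1} = y_n + h·f(t_n, y_n).
t=1.000000, y=0.610000: f=2.087900 → y ← 0.610000 + 0.37·2.087900 = 1.382523
t=1.370000, y=1.382523: f=0.548630 → y ← 1.382523 + 0.37·0.548630 = 1.585516
t=1.740000, y=1.585516: f=-0.053861 → y ← 1.585516 + 0.37·(-0.053861) = 1.565587
y(2.11) ≈ 1.5656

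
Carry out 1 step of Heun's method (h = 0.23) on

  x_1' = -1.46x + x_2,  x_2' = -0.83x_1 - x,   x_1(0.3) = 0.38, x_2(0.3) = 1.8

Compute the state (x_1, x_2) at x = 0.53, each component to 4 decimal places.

0.6384, 1.6021

Heun on (x_1,x_2): k1 = f(x_n, state_n); k2 = f(x_n + h, state_n + h·k1); state_{n+1} = state_n + (h/2)·(k1 + k2).
0.300000: (0.380000, 1.800000)
  k1 = (1.362000, -0.615400)
  predictor → (0.693260, 1.658458)
  k2 = (0.884658, -1.105406)
  → (0.638366, 1.602107)
(x_1(0.53), x_2(0.53)) ≈ (0.6384, 1.6021)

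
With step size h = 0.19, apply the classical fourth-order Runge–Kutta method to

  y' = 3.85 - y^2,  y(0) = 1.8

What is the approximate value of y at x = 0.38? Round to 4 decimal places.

RK4: k1 = f(x_n, y_n); k2 = f(x_n + h/2, y_n + (h/2)·k1); k3 = f(x_n + h/2, y_n + (h/2)·k2); k4 = f(x_n + h, y_n + h·k3); y_{n+1} = y_n + (h/6)·(k1 + 2k2 + 2k3 + k4).
x=0.000000, y=1.800000:
  k1 = f(0.000000, 1.800000) = 0.610000
  k2 = f(0.095000, 1.857950) = 0.398022
  k3 = f(0.095000, 1.837812) = 0.472447
  k4 = f(0.190000, 1.889765) = 0.278789
  y ← 1.800000 + (0.19/6)·(k1 + 2k2 + 2k3 + k4) = 1.883275
x=0.190000, y=1.883275:
  k1 = f(0.190000, 1.883275) = 0.303277
  k2 = f(0.285000, 1.912086) = 0.193927
  k3 = f(0.285000, 1.901698) = 0.233546
  k4 = f(0.380000, 1.927648) = 0.134172
  y ← 1.883275 + (0.19/6)·(k1 + 2k2 + 2k3 + k4) = 1.924200
y(0.38) ≈ 1.9242

1.9242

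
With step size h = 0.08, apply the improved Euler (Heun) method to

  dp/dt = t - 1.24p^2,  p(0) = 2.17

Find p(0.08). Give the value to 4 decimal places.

Heun: k1 = f(t_n, p_n); k2 = f(t_n + h, p_n + h·k1); p_{n+1} = p_n + (h/2)·(k1 + k2).
t=0.000000, p=2.170000:
  k1 = f(0.000000, 2.170000) = -5.839036
  k2 = f(0.080000, 1.702877) = -3.515740
  p ← 2.170000 + (0.08/2)·(-5.839036 + (-3.515740)) = 1.795809
p(0.08) ≈ 1.7958

1.7958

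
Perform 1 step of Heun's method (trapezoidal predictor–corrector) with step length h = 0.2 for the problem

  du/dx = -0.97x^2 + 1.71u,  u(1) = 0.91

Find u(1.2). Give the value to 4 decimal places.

Heun: k1 = f(x_n, u_n); k2 = f(x_n + h, u_n + h·k1); u_{n+1} = u_n + (h/2)·(k1 + k2).
x=1.000000, u=0.910000:
  k1 = f(1.000000, 0.910000) = 0.586100
  k2 = f(1.200000, 1.027220) = 0.359746
  u ← 0.910000 + (0.2/2)·(0.586100 + 0.359746) = 1.004585
u(1.2) ≈ 1.0046

1.0046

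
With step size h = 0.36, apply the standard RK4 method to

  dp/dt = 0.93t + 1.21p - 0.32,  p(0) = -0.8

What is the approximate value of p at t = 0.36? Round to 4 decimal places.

-1.3110

RK4: k1 = f(t_n, p_n); k2 = f(t_n + h/2, p_n + (h/2)·k1); k3 = f(t_n + h/2, p_n + (h/2)·k2); k4 = f(t_n + h, p_n + h·k3); p_{n+1} = p_n + (h/6)·(k1 + 2k2 + 2k3 + k4).
t=0.000000, p=-0.800000:
  k1 = f(0.000000, -0.800000) = -1.288000
  k2 = f(0.180000, -1.031840) = -1.401126
  k3 = f(0.180000, -1.052203) = -1.425765
  k4 = f(0.360000, -1.313276) = -1.574263
  p ← -0.800000 + (0.36/6)·(k1 + 2k2 + 2k3 + k4) = -1.310963
p(0.36) ≈ -1.3110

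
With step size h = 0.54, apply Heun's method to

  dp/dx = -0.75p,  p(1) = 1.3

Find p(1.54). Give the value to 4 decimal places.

Heun: k1 = f(x_n, p_n); k2 = f(x_n + h, p_n + h·k1); p_{n+1} = p_n + (h/2)·(k1 + k2).
x=1.000000, p=1.300000:
  k1 = f(1.000000, 1.300000) = -0.975000
  k2 = f(1.540000, 0.773500) = -0.580125
  p ← 1.300000 + (0.54/2)·(-0.975000 + (-0.580125)) = 0.880116
p(1.54) ≈ 0.8801

0.8801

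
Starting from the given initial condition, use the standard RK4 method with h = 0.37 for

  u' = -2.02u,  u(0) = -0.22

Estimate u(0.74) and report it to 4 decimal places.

RK4: k1 = f(t_n, u_n); k2 = f(t_n + h/2, u_n + (h/2)·k1); k3 = f(t_n + h/2, u_n + (h/2)·k2); k4 = f(t_n + h, u_n + h·k3); u_{n+1} = u_n + (h/6)·(k1 + 2k2 + 2k3 + k4).
t=0.000000, u=-0.220000:
  k1 = f(0.000000, -0.220000) = 0.444400
  k2 = f(0.185000, -0.137786) = 0.278328
  k3 = f(0.185000, -0.168509) = 0.340389
  k4 = f(0.370000, -0.094056) = 0.189993
  u ← -0.220000 + (0.37/6)·(k1 + 2k2 + 2k3 + k4) = -0.104571
t=0.370000, u=-0.104571:
  k1 = f(0.370000, -0.104571) = 0.211233
  k2 = f(0.555000, -0.065493) = 0.132295
  k3 = f(0.555000, -0.080096) = 0.161794
  k4 = f(0.740000, -0.044707) = 0.090308
  u ← -0.104571 + (0.37/6)·(k1 + 2k2 + 2k3 + k4) = -0.049705
u(0.74) ≈ -0.0497

-0.0497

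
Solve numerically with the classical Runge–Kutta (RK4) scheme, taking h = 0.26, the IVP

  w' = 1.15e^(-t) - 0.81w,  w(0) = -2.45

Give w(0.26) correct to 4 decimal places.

RK4: k1 = f(t_n, w_n); k2 = f(t_n + h/2, w_n + (h/2)·k1); k3 = f(t_n + h/2, w_n + (h/2)·k2); k4 = f(t_n + h, w_n + h·k3); w_{n+1} = w_n + (h/6)·(k1 + 2k2 + 2k3 + k4).
t=0.000000, w=-2.450000:
  k1 = f(0.000000, -2.450000) = 3.134500
  k2 = f(0.130000, -2.042515) = 2.664247
  k3 = f(0.130000, -2.103648) = 2.713765
  k4 = f(0.260000, -1.744421) = 2.299691
  w ← -2.450000 + (0.26/6)·(k1 + 2k2 + 2k3 + k4) = -1.748424
w(0.26) ≈ -1.7484

-1.7484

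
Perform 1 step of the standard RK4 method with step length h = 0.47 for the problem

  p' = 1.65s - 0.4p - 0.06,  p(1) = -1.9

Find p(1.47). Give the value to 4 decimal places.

RK4: k1 = f(s_n, p_n); k2 = f(s_n + h/2, p_n + (h/2)·k1); k3 = f(s_n + h/2, p_n + (h/2)·k2); k4 = f(s_n + h, p_n + h·k3); p_{n+1} = p_n + (h/6)·(k1 + 2k2 + 2k3 + k4).
s=1.000000, p=-1.900000:
  k1 = f(1.000000, -1.900000) = 2.350000
  k2 = f(1.235000, -1.347750) = 2.516850
  k3 = f(1.235000, -1.308540) = 2.501166
  k4 = f(1.470000, -0.724452) = 2.655281
  p ← -1.900000 + (0.47/6)·(k1 + 2k2 + 2k3 + k4) = -0.721764
p(1.47) ≈ -0.7218

-0.7218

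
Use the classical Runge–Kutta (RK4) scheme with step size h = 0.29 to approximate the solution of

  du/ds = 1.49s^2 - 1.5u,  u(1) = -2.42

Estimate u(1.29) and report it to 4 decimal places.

-1.0964

RK4: k1 = f(s_n, u_n); k2 = f(s_n + h/2, u_n + (h/2)·k1); k3 = f(s_n + h/2, u_n + (h/2)·k2); k4 = f(s_n + h, u_n + h·k3); u_{n+1} = u_n + (h/6)·(k1 + 2k2 + 2k3 + k4).
s=1.000000, u=-2.420000:
  k1 = f(1.000000, -2.420000) = 5.120000
  k2 = f(1.145000, -1.677600) = 4.469827
  k3 = f(1.145000, -1.771875) = 4.611240
  k4 = f(1.290000, -1.082740) = 4.103620
  u ← -2.420000 + (0.29/6)·(k1 + 2k2 + 2k3 + k4) = -1.096355
u(1.29) ≈ -1.0964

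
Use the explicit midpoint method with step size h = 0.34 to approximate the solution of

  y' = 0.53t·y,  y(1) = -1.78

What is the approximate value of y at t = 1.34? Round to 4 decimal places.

-2.1891

Midpoint: k1 = f(t_n, y_n); k2 = f(t_n + h/2, y_n + (h/2)·k1); y_{n+1} = y_n + h·k2.
t=1.000000, y=-1.780000:
  k1 = f(1.000000, -1.780000) = -0.943400
  k2 = f(1.170000, -1.940378) = -1.203228
  y ← -1.780000 + 0.34·(-1.203228) = -2.189098
y(1.34) ≈ -2.1891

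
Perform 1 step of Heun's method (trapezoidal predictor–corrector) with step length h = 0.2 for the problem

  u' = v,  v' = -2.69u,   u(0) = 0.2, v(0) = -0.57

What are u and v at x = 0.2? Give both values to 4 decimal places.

0.0752, -0.6469

Heun on (u,v): k1 = f(x_n, state_n); k2 = f(x_n + h, state_n + h·k1); state_{n+1} = state_n + (h/2)·(k1 + k2).
0.000000: (0.200000, -0.570000)
  k1 = (-0.570000, -0.538000)
  predictor → (0.086000, -0.677600)
  k2 = (-0.677600, -0.231340)
  → (0.075240, -0.646934)
(u(0.2), v(0.2)) ≈ (0.0752, -0.6469)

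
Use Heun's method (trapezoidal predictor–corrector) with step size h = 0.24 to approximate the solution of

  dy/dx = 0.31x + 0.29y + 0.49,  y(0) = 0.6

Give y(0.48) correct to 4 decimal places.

Heun: k1 = f(x_n, y_n); k2 = f(x_n + h, y_n + h·k1); y_{n+1} = y_n + (h/2)·(k1 + k2).
x=0.000000, y=0.600000:
  k1 = f(0.000000, 0.600000) = 0.664000
  k2 = f(0.240000, 0.759360) = 0.784614
  y ← 0.600000 + (0.24/2)·(0.664000 + 0.784614) = 0.773834
x=0.240000, y=0.773834:
  k1 = f(0.240000, 0.773834) = 0.788812
  k2 = f(0.480000, 0.963149) = 0.918113
  y ← 0.773834 + (0.24/2)·(0.788812 + 0.918113) = 0.978665
y(0.48) ≈ 0.9787

0.9787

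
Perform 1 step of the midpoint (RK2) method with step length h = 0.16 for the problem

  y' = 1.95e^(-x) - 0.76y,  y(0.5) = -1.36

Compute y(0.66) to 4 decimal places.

-1.0415

Midpoint: k1 = f(x_n, y_n); k2 = f(x_n + h/2, y_n + (h/2)·k1); y_{n+1} = y_n + h·k2.
x=0.500000, y=-1.360000:
  k1 = f(0.500000, -1.360000) = 2.216335
  k2 = f(0.580000, -1.182693) = 1.990649
  y ← -1.360000 + 0.16·1.990649 = -1.041496
y(0.66) ≈ -1.0415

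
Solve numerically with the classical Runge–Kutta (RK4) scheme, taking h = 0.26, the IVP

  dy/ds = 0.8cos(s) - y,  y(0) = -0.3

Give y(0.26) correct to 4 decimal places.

RK4: k1 = f(s_n, y_n); k2 = f(s_n + h/2, y_n + (h/2)·k1); k3 = f(s_n + h/2, y_n + (h/2)·k2); k4 = f(s_n + h, y_n + h·k3); y_{n+1} = y_n + (h/6)·(k1 + 2k2 + 2k3 + k4).
s=0.000000, y=-0.300000:
  k1 = f(0.000000, -0.300000) = 1.100000
  k2 = f(0.130000, -0.157000) = 0.950250
  k3 = f(0.130000, -0.176468) = 0.969717
  k4 = f(0.260000, -0.047874) = 0.820986
  y ← -0.300000 + (0.26/6)·(k1 + 2k2 + 2k3 + k4) = -0.050360
y(0.26) ≈ -0.0504

-0.0504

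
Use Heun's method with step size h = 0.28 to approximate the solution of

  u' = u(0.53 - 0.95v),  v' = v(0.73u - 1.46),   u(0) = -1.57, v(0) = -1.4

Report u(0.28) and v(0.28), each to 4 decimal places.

Heun on (u,v): k1 = f(t_n, state_n); k2 = f(t_n + h, state_n + h·k1); state_{n+1} = state_n + (h/2)·(k1 + k2).
0.000000: (-1.570000, -1.400000)
  k1 = (-2.920200, 3.648540)
  predictor → (-2.387656, -0.378409)
  k2 = (-2.123792, 1.212039)
  → (-2.276159, -0.719519)
(u(0.28), v(0.28)) ≈ (-2.2762, -0.7195)

-2.2762, -0.7195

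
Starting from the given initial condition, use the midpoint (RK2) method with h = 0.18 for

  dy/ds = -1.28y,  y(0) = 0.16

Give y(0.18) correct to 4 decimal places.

Midpoint: k1 = f(s_n, y_n); k2 = f(s_n + h/2, y_n + (h/2)·k1); y_{n+1} = y_n + h·k2.
s=0.000000, y=0.160000:
  k1 = f(0.000000, 0.160000) = -0.204800
  k2 = f(0.090000, 0.141568) = -0.181207
  y ← 0.160000 + 0.18·(-0.181207) = 0.127383
y(0.18) ≈ 0.1274

0.1274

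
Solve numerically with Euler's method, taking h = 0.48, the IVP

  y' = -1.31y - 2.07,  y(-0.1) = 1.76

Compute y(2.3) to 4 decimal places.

Euler: y_{n+1} = y_n + h·f(x_n, y_n).
x=-0.100000, y=1.760000: f=-4.375600 → y ← 1.760000 + 0.48·(-4.375600) = -0.340288
x=0.380000, y=-0.340288: f=-1.624223 → y ← -0.340288 + 0.48·(-1.624223) = -1.119915
x=0.860000, y=-1.119915: f=-0.602911 → y ← -1.119915 + 0.48·(-0.602911) = -1.409312
x=1.340000, y=-1.409312: f=-0.223801 → y ← -1.409312 + 0.48·(-0.223801) = -1.516737
x=1.820000, y=-1.516737: f=-0.083075 → y ← -1.516737 + 0.48·(-0.083075) = -1.556613
y(2.3) ≈ -1.5566

-1.5566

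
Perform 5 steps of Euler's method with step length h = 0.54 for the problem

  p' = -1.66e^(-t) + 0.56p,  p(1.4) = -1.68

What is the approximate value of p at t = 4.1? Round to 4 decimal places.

Euler: p_{n+1} = p_n + h·f(t_n, p_n).
t=1.400000, p=-1.680000: f=-1.350151 → p ← -1.680000 + 0.54·(-1.350151) = -2.409082
t=1.940000, p=-2.409082: f=-1.587634 → p ← -2.409082 + 0.54·(-1.587634) = -3.266404
t=2.480000, p=-3.266404: f=-1.968200 → p ← -3.266404 + 0.54·(-1.968200) = -4.329232
t=3.020000, p=-4.329232: f=-2.505380 → p ← -4.329232 + 0.54·(-2.505380) = -5.682137
t=3.560000, p=-5.682137: f=-3.229205 → p ← -5.682137 + 0.54·(-3.229205) = -7.425908
p(4.1) ≈ -7.4259

-7.4259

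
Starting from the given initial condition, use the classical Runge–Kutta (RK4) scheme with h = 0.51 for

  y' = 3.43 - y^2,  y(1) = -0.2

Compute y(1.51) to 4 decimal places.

RK4: k1 = f(t_n, y_n); k2 = f(t_n + h/2, y_n + (h/2)·k1); k3 = f(t_n + h/2, y_n + (h/2)·k2); k4 = f(t_n + h, y_n + h·k3); y_{n+1} = y_n + (h/6)·(k1 + 2k2 + 2k3 + k4).
t=1.000000, y=-0.200000:
  k1 = f(1.000000, -0.200000) = 3.390000
  k2 = f(1.255000, 0.664450) = 2.988506
  k3 = f(1.255000, 0.562069) = 3.114078
  k4 = f(1.510000, 1.388180) = 1.502956
  y ← -0.200000 + (0.51/6)·(k1 + 2k2 + 2k3 + k4) = 1.253341
y(1.51) ≈ 1.2533

1.2533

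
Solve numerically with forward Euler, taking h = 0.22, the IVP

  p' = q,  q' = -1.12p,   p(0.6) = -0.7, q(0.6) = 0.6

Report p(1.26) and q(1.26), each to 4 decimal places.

Euler on (p,q): p_{n+1} = p_n + h·p', q_{n+1} = q_n + h·q'.
0.600000: (-0.700000, 0.600000); f=(0.600000, 0.784000) → (-0.568000, 0.772480)
0.820000: (-0.568000, 0.772480); f=(0.772480, 0.636160) → (-0.398054, 0.912435)
1.040000: (-0.398054, 0.912435); f=(0.912435, 0.445821) → (-0.197319, 1.010516)
(p(1.26), q(1.26)) ≈ (-0.1973, 1.0105)

-0.1973, 1.0105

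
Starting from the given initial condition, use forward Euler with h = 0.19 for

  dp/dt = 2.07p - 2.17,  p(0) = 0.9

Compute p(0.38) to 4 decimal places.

Euler: p_{n+1} = p_n + h·f(t_n, p_n).
t=0.000000, p=0.900000: f=-0.307000 → p ← 0.900000 + 0.19·(-0.307000) = 0.841670
t=0.190000, p=0.841670: f=-0.427743 → p ← 0.841670 + 0.19·(-0.427743) = 0.760399
p(0.38) ≈ 0.7604

0.7604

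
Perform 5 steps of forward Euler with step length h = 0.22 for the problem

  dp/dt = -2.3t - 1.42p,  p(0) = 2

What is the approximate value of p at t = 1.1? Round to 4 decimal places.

Euler: p_{n+1} = p_n + h·f(t_n, p_n).
t=0.000000, p=2.000000: f=-2.840000 → p ← 2.000000 + 0.22·(-2.840000) = 1.375200
t=0.220000, p=1.375200: f=-2.458784 → p ← 1.375200 + 0.22·(-2.458784) = 0.834268
t=0.440000, p=0.834268: f=-2.196660 → p ← 0.834268 + 0.22·(-2.196660) = 0.351002
t=0.660000, p=0.351002: f=-2.016423 → p ← 0.351002 + 0.22·(-2.016423) = -0.092611
t=0.880000, p=-0.092611: f=-1.892493 → p ← -0.092611 + 0.22·(-1.892493) = -0.508959
p(1.1) ≈ -0.5090

-0.5090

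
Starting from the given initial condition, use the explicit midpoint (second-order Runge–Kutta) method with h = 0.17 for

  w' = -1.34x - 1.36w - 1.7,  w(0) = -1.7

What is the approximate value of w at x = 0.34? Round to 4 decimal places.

Midpoint: k1 = f(x_n, w_n); k2 = f(x_n + h/2, w_n + (h/2)·k1); w_{n+1} = w_n + h·k2.
x=0.000000, w=-1.700000:
  k1 = f(0.000000, -1.700000) = 0.612000
  k2 = f(0.085000, -1.647980) = 0.427353
  w ← -1.700000 + 0.17·0.427353 = -1.627350
x=0.170000, w=-1.627350:
  k1 = f(0.170000, -1.627350) = 0.285396
  k2 = f(0.255000, -1.603091) = 0.138504
  w ← -1.627350 + 0.17·0.138504 = -1.603804
w(0.34) ≈ -1.6038

-1.6038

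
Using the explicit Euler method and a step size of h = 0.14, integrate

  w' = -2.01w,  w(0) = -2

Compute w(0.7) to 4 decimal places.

Euler: w_{n+1} = w_n + h·f(t_n, w_n).
t=0.000000, w=-2.000000: f=4.020000 → w ← -2.000000 + 0.14·4.020000 = -1.437200
t=0.140000, w=-1.437200: f=2.888772 → w ← -1.437200 + 0.14·2.888772 = -1.032772
t=0.280000, w=-1.032772: f=2.075872 → w ← -1.032772 + 0.14·2.075872 = -0.742150
t=0.420000, w=-0.742150: f=1.491721 → w ← -0.742150 + 0.14·1.491721 = -0.533309
t=0.560000, w=-0.533309: f=1.071951 → w ← -0.533309 + 0.14·1.071951 = -0.383236
w(0.7) ≈ -0.3832

-0.3832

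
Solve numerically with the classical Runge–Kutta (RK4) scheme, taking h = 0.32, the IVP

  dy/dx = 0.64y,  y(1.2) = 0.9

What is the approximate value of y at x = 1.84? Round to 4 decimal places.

RK4: k1 = f(x_n, y_n); k2 = f(x_n + h/2, y_n + (h/2)·k1); k3 = f(x_n + h/2, y_n + (h/2)·k2); k4 = f(x_n + h, y_n + h·k3); y_{n+1} = y_n + (h/6)·(k1 + 2k2 + 2k3 + k4).
x=1.200000, y=0.900000:
  k1 = f(1.200000, 0.900000) = 0.576000
  k2 = f(1.360000, 0.992160) = 0.634982
  k3 = f(1.360000, 1.001597) = 0.641022
  k4 = f(1.520000, 1.105127) = 0.707281
  y ← 0.900000 + (0.32/6)·(k1 + 2k2 + 2k3 + k4) = 1.104549
x=1.520000, y=1.104549:
  k1 = f(1.520000, 1.104549) = 0.706911
  k2 = f(1.680000, 1.217655) = 0.779299
  k3 = f(1.680000, 1.229237) = 0.786711
  k4 = f(1.840000, 1.356296) = 0.868030
  y ← 1.104549 + (0.32/6)·(k1 + 2k2 + 2k3 + k4) = 1.355587
y(1.84) ≈ 1.3556

1.3556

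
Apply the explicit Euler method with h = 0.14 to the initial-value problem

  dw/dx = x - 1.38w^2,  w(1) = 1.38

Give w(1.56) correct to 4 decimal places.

Euler: w_{n+1} = w_n + h·f(x_n, w_n).
x=1.000000, w=1.380000: f=-1.628072 → w ← 1.380000 + 0.14·(-1.628072) = 1.152070
x=1.140000, w=1.152070: f=-0.691626 → w ← 1.152070 + 0.14·(-0.691626) = 1.055242
x=1.280000, w=1.055242: f=-0.256680 → w ← 1.055242 + 0.14·(-0.256680) = 1.019307
x=1.420000, w=1.019307: f=-0.013802 → w ← 1.019307 + 0.14·(-0.013802) = 1.017375
w(1.56) ≈ 1.0174

1.0174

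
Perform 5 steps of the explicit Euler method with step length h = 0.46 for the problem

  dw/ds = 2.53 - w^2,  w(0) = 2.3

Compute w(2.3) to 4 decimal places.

Euler: w_{n+1} = w_n + h·f(s_n, w_n).
s=0.000000, w=2.300000: f=-2.760000 → w ← 2.300000 + 0.46·(-2.760000) = 1.030400
s=0.460000, w=1.030400: f=1.468276 → w ← 1.030400 + 0.46·1.468276 = 1.705807
s=0.920000, w=1.705807: f=-0.379777 → w ← 1.705807 + 0.46·(-0.379777) = 1.531109
s=1.380000, w=1.531109: f=0.185704 → w ← 1.531109 + 0.46·0.185704 = 1.616533
s=1.840000, w=1.616533: f=-0.083180 → w ← 1.616533 + 0.46·(-0.083180) = 1.578271
w(2.3) ≈ 1.5783

1.5783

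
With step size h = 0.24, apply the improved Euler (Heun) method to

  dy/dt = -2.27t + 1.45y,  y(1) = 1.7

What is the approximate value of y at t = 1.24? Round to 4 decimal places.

1.6896

Heun: k1 = f(t_n, y_n); k2 = f(t_n + h, y_n + h·k1); y_{n+1} = y_n + (h/2)·(k1 + k2).
t=1.000000, y=1.700000:
  k1 = f(1.000000, 1.700000) = 0.195000
  k2 = f(1.240000, 1.746800) = -0.281940
  y ← 1.700000 + (0.24/2)·(0.195000 + (-0.281940)) = 1.689567
y(1.24) ≈ 1.6896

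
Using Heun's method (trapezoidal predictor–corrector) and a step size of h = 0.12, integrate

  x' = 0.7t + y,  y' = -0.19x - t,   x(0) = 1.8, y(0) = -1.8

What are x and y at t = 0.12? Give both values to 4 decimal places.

Heun on (x,y): k1 = f(t_n, state_n); k2 = f(t_n + h, state_n + h·k1); state_{n+1} = state_n + (h/2)·(k1 + k2).
0.000000: (1.800000, -1.800000)
  k1 = (-1.800000, -0.342000)
  predictor → (1.584000, -1.841040)
  k2 = (-1.757040, -0.420960)
  → (1.586578, -1.845778)
(x(0.12), y(0.12)) ≈ (1.5866, -1.8458)

1.5866, -1.8458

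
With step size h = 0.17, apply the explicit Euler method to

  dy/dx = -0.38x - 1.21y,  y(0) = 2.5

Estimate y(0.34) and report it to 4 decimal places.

1.5663

Euler: y_{n+1} = y_n + h·f(x_n, y_n).
x=0.000000, y=2.500000: f=-3.025000 → y ← 2.500000 + 0.17·(-3.025000) = 1.985750
x=0.170000, y=1.985750: f=-2.467357 → y ← 1.985750 + 0.17·(-2.467357) = 1.566299
y(0.34) ≈ 1.5663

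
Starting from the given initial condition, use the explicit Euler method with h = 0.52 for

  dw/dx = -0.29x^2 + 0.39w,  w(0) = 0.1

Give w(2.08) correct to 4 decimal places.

-0.4129

Euler: w_{n+1} = w_n + h·f(x_n, w_n).
x=0.000000, w=0.100000: f=0.039000 → w ← 0.100000 + 0.52·0.039000 = 0.120280
x=0.520000, w=0.120280: f=-0.031507 → w ← 0.120280 + 0.52·(-0.031507) = 0.103896
x=1.040000, w=0.103896: f=-0.273144 → w ← 0.103896 + 0.52·(-0.273144) = -0.038139
x=1.560000, w=-0.038139: f=-0.720618 → w ← -0.038139 + 0.52·(-0.720618) = -0.412860
w(2.08) ≈ -0.4129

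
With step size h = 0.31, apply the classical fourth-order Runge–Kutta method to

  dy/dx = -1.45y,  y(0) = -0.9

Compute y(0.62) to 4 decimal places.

-0.3664

RK4: k1 = f(x_n, y_n); k2 = f(x_n + h/2, y_n + (h/2)·k1); k3 = f(x_n + h/2, y_n + (h/2)·k2); k4 = f(x_n + h, y_n + h·k3); y_{n+1} = y_n + (h/6)·(k1 + 2k2 + 2k3 + k4).
x=0.000000, y=-0.900000:
  k1 = f(0.000000, -0.900000) = 1.305000
  k2 = f(0.155000, -0.697725) = 1.011701
  k3 = f(0.155000, -0.743186) = 1.077620
  k4 = f(0.310000, -0.565938) = 0.820610
  y ← -0.900000 + (0.31/6)·(k1 + 2k2 + 2k3 + k4) = -0.574280
x=0.310000, y=-0.574280:
  k1 = f(0.310000, -0.574280) = 0.832706
  k2 = f(0.465000, -0.445211) = 0.645556
  k3 = f(0.465000, -0.474219) = 0.687618
  k4 = f(0.620000, -0.361119) = 0.523622
  y ← -0.574280 + (0.31/6)·(k1 + 2k2 + 2k3 + k4) = -0.366442
y(0.62) ≈ -0.3664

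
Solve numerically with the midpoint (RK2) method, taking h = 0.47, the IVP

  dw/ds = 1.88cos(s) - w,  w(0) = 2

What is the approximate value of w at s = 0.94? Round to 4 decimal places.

Midpoint: k1 = f(s_n, w_n); k2 = f(s_n + h/2, w_n + (h/2)·k1); w_{n+1} = w_n + h·k2.
s=0.000000, w=2.000000:
  k1 = f(0.000000, 2.000000) = -0.120000
  k2 = f(0.235000, 1.971800) = -0.143473
  w ← 2.000000 + 0.47·(-0.143473) = 1.932568
s=0.470000, w=1.932568:
  k1 = f(0.470000, 1.932568) = -0.256419
  k2 = f(0.705000, 1.872309) = -0.440479
  w ← 1.932568 + 0.47·(-0.440479) = 1.725542
w(0.94) ≈ 1.7255

1.7255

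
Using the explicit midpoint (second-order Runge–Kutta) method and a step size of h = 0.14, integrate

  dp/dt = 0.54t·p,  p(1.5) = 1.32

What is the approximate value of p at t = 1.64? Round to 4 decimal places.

1.4856

Midpoint: k1 = f(t_n, p_n); k2 = f(t_n + h/2, p_n + (h/2)·k1); p_{n+1} = p_n + h·k2.
t=1.500000, p=1.320000:
  k1 = f(1.500000, 1.320000) = 1.069200
  k2 = f(1.570000, 1.394844) = 1.182549
  p ← 1.320000 + 0.14·1.182549 = 1.485557
p(1.64) ≈ 1.4856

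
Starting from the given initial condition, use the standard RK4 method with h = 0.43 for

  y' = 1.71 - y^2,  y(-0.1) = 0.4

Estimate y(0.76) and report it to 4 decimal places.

RK4: k1 = f(s_n, y_n); k2 = f(s_n + h/2, y_n + (h/2)·k1); k3 = f(s_n + h/2, y_n + (h/2)·k2); k4 = f(s_n + h, y_n + h·k3); y_{n+1} = y_n + (h/6)·(k1 + 2k2 + 2k3 + k4).
s=-0.100000, y=0.400000:
  k1 = f(-0.100000, 0.400000) = 1.550000
  k2 = f(0.115000, 0.733250) = 1.172344
  k3 = f(0.115000, 0.652054) = 1.284826
  k4 = f(0.330000, 0.952475) = 0.802791
  y ← 0.400000 + (0.43/6)·(k1 + 2k2 + 2k3 + k4) = 0.920811
s=0.330000, y=0.920811:
  k1 = f(0.330000, 0.920811) = 0.862107
  k2 = f(0.545000, 1.106164) = 0.486401
  k3 = f(0.545000, 1.025387) = 0.658581
  k4 = f(0.760000, 1.204001) = 0.260382
  y ← 0.920811 + (0.43/6)·(k1 + 2k2 + 2k3 + k4) = 1.165370
y(0.76) ≈ 1.1654

1.1654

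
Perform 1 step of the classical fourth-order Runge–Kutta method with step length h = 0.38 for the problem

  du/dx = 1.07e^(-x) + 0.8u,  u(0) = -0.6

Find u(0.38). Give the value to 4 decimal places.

RK4: k1 = f(x_n, u_n); k2 = f(x_n + h/2, u_n + (h/2)·k1); k3 = f(x_n + h/2, u_n + (h/2)·k2); k4 = f(x_n + h, u_n + h·k3); u_{n+1} = u_n + (h/6)·(k1 + 2k2 + 2k3 + k4).
x=0.000000, u=-0.600000:
  k1 = f(0.000000, -0.600000) = 0.590000
  k2 = f(0.190000, -0.487900) = 0.494526
  k3 = f(0.190000, -0.506040) = 0.480014
  k4 = f(0.380000, -0.417595) = 0.397656
  u ← -0.600000 + (0.38/6)·(k1 + 2k2 + 2k3 + k4) = -0.414007
u(0.38) ≈ -0.4140

-0.4140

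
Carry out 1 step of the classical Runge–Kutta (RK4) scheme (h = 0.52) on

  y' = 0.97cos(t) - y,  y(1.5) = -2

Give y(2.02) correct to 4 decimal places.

-1.2716

RK4: k1 = f(t_n, y_n); k2 = f(t_n + h/2, y_n + (h/2)·k1); k3 = f(t_n + h/2, y_n + (h/2)·k2); k4 = f(t_n + h, y_n + h·k3); y_{n+1} = y_n + (h/6)·(k1 + 2k2 + 2k3 + k4).
t=1.500000, y=-2.000000:
  k1 = f(1.500000, -2.000000) = 2.068615
  k2 = f(1.760000, -1.462160) = 1.279726
  k3 = f(1.760000, -1.667271) = 1.484837
  k4 = f(2.020000, -1.227885) = 0.806664
  y ← -2.000000 + (0.52/6)·(k1 + 2k2 + 2k3 + k4) = -1.271618
y(2.02) ≈ -1.2716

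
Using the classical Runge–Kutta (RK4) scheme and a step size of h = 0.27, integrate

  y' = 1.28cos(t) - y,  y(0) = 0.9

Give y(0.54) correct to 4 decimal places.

RK4: k1 = f(t_n, y_n); k2 = f(t_n + h/2, y_n + (h/2)·k1); k3 = f(t_n + h/2, y_n + (h/2)·k2); k4 = f(t_n + h, y_n + h·k3); y_{n+1} = y_n + (h/6)·(k1 + 2k2 + 2k3 + k4).
t=0.000000, y=0.900000:
  k1 = f(0.000000, 0.900000) = 0.380000
  k2 = f(0.135000, 0.951300) = 0.317054
  k3 = f(0.135000, 0.942802) = 0.325551
  k4 = f(0.270000, 0.987899) = 0.245728
  y ← 0.900000 + (0.27/6)·(k1 + 2k2 + 2k3 + k4) = 0.985992
t=0.270000, y=0.985992:
  k1 = f(0.270000, 0.985992) = 0.247635
  k2 = f(0.405000, 1.019423) = 0.157028
  k3 = f(0.405000, 1.007191) = 0.169260
  k4 = f(0.540000, 1.031692) = 0.066175
  y ← 0.985992 + (0.27/6)·(k1 + 2k2 + 2k3 + k4) = 1.029480
y(0.54) ≈ 1.0295

1.0295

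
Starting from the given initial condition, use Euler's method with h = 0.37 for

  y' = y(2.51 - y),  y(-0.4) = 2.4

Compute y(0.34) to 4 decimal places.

Euler: y_{n+1} = y_n + h·f(s_n, y_n).
s=-0.400000, y=2.400000: f=0.264000 → y ← 2.400000 + 0.37·0.264000 = 2.497680
s=-0.030000, y=2.497680: f=0.030771 → y ← 2.497680 + 0.37·0.030771 = 2.509065
y(0.34) ≈ 2.5091

2.5091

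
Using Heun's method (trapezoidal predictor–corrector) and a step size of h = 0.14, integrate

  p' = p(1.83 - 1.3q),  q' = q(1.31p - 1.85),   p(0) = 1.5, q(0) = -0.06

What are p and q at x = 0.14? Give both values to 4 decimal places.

Heun on (p,q): k1 = f(x_n, state_n); k2 = f(x_n + h, state_n + h·k1); state_{n+1} = state_n + (h/2)·(k1 + k2).
0.000000: (1.500000, -0.060000)
  k1 = (2.862000, -0.006900)
  predictor → (1.900680, -0.060966)
  k2 = (3.628884, -0.039012)
  → (1.954362, -0.063214)
(p(0.14), q(0.14)) ≈ (1.9544, -0.0632)

1.9544, -0.0632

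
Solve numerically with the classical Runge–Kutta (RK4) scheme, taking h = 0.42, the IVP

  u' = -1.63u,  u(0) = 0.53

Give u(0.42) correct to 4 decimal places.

RK4: k1 = f(x_n, u_n); k2 = f(x_n + h/2, u_n + (h/2)·k1); k3 = f(x_n + h/2, u_n + (h/2)·k2); k4 = f(x_n + h, u_n + h·k3); u_{n+1} = u_n + (h/6)·(k1 + 2k2 + 2k3 + k4).
x=0.000000, u=0.530000:
  k1 = f(0.000000, 0.530000) = -0.863900
  k2 = f(0.210000, 0.348581) = -0.568187
  k3 = f(0.210000, 0.410681) = -0.669410
  k4 = f(0.420000, 0.248848) = -0.405622
  u ← 0.530000 + (0.42/6)·(k1 + 2k2 + 2k3 + k4) = 0.267870
u(0.42) ≈ 0.2679

0.2679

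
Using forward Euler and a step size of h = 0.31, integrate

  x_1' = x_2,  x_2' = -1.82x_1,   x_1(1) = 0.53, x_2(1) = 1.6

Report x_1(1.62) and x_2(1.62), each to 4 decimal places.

1.4293, 0.7221

Euler on (x_1,x_2): x_1_{n+1} = x_1_n + h·x_1', x_2_{n+1} = x_2_n + h·x_2'.
1.000000: (0.530000, 1.600000); f=(1.600000, -0.964600) → (1.026000, 1.300974)
1.310000: (1.026000, 1.300974); f=(1.300974, -1.867320) → (1.429302, 0.722105)
(x_1(1.62), x_2(1.62)) ≈ (1.4293, 0.7221)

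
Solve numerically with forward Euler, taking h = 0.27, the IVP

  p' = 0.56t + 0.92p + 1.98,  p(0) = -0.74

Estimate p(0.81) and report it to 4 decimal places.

0.7280

Euler: p_{n+1} = p_n + h·f(t_n, p_n).
t=0.000000, p=-0.740000: f=1.299200 → p ← -0.740000 + 0.27·1.299200 = -0.389216
t=0.270000, p=-0.389216: f=1.773121 → p ← -0.389216 + 0.27·1.773121 = 0.089527
t=0.540000, p=0.089527: f=2.364765 → p ← 0.089527 + 0.27·2.364765 = 0.728013
p(0.81) ≈ 0.7280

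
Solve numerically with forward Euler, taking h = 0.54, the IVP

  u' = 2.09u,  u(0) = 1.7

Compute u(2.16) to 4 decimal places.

34.9000

Euler: u_{n+1} = u_n + h·f(t_n, u_n).
t=0.000000, u=1.700000: f=3.553000 → u ← 1.700000 + 0.54·3.553000 = 3.618620
t=0.540000, u=3.618620: f=7.562916 → u ← 3.618620 + 0.54·7.562916 = 7.702595
t=1.080000, u=7.702595: f=16.098423 → u ← 7.702595 + 0.54·16.098423 = 16.395743
t=1.620000, u=16.395743: f=34.267102 → u ← 16.395743 + 0.54·34.267102 = 34.899978
u(2.16) ≈ 34.9000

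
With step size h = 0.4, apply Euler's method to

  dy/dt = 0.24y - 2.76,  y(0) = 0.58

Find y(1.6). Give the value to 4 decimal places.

-4.2567

Euler: y_{n+1} = y_n + h·f(t_n, y_n).
t=0.000000, y=0.580000: f=-2.620800 → y ← 0.580000 + 0.4·(-2.620800) = -0.468320
t=0.400000, y=-0.468320: f=-2.872397 → y ← -0.468320 + 0.4·(-2.872397) = -1.617279
t=0.800000, y=-1.617279: f=-3.148147 → y ← -1.617279 + 0.4·(-3.148147) = -2.876537
t=1.200000, y=-2.876537: f=-3.450369 → y ← -2.876537 + 0.4·(-3.450369) = -4.256685
y(1.6) ≈ -4.2567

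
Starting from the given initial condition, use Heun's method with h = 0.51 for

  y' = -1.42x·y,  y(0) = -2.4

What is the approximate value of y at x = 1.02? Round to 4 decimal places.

-1.1396

Heun: k1 = f(x_n, y_n); k2 = f(x_n + h, y_n + h·k1); y_{n+1} = y_n + (h/2)·(k1 + k2).
x=0.000000, y=-2.400000:
  k1 = f(0.000000, -2.400000) = 0.000000
  k2 = f(0.510000, -2.400000) = 1.738080
  y ← -2.400000 + (0.51/2)·(0.000000 + 1.738080) = -1.956790
x=0.510000, y=-1.956790:
  k1 = f(0.510000, -1.956790) = 1.417107
  k2 = f(1.020000, -1.234065) = 1.787420
  y ← -1.956790 + (0.51/2)·(1.417107 + 1.787420) = -1.139635
y(1.02) ≈ -1.1396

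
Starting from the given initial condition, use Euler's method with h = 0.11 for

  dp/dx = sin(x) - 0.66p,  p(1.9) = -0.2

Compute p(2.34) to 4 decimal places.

0.1947

Euler: p_{n+1} = p_n + h·f(x_n, p_n).
x=1.900000, p=-0.200000: f=1.078300 → p ← -0.200000 + 0.11·1.078300 = -0.081387
x=2.010000, p=-0.081387: f=0.958806 → p ← -0.081387 + 0.11·0.958806 = 0.024082
x=2.120000, p=0.024082: f=0.837047 → p ← 0.024082 + 0.11·0.837047 = 0.116157
x=2.230000, p=0.116157: f=0.713817 → p ← 0.116157 + 0.11·0.713817 = 0.194677
p(2.34) ≈ 0.1947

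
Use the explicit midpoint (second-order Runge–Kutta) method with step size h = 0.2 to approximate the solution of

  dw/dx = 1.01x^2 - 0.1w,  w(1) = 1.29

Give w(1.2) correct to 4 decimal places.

Midpoint: k1 = f(x_n, w_n); k2 = f(x_n + h/2, w_n + (h/2)·k1); w_{n+1} = w_n + h·k2.
x=1.000000, w=1.290000:
  k1 = f(1.000000, 1.290000) = 0.881000
  k2 = f(1.100000, 1.378100) = 1.084290
  w ← 1.290000 + 0.2·1.084290 = 1.506858
w(1.2) ≈ 1.5069

1.5069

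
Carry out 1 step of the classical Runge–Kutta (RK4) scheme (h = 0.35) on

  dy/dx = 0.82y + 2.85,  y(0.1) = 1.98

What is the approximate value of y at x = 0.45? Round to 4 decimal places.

RK4: k1 = f(x_n, y_n); k2 = f(x_n + h/2, y_n + (h/2)·k1); k3 = f(x_n + h/2, y_n + (h/2)·k2); k4 = f(x_n + h, y_n + h·k3); y_{n+1} = y_n + (h/6)·(k1 + 2k2 + 2k3 + k4).
x=0.100000, y=1.980000:
  k1 = f(0.100000, 1.980000) = 4.473600
  k2 = f(0.275000, 2.762880) = 5.115562
  k3 = f(0.275000, 2.875223) = 5.207683
  k4 = f(0.450000, 3.802689) = 5.968205
  y ← 1.980000 + (0.35/6)·(k1 + 2k2 + 2k3 + k4) = 3.793484
y(0.45) ≈ 3.7935

3.7935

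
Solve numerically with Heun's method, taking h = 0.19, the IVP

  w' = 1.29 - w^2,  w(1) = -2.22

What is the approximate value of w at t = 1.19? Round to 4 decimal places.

Heun: k1 = f(t_n, w_n); k2 = f(t_n + h, w_n + h·k1); w_{n+1} = w_n + (h/2)·(k1 + k2).
t=1.000000, w=-2.220000:
  k1 = f(1.000000, -2.220000) = -3.638400
  k2 = f(1.190000, -2.911296) = -7.185644
  w ← -2.220000 + (0.19/2)·(-3.638400 + (-7.185644)) = -3.248284
w(1.19) ≈ -3.2483

-3.2483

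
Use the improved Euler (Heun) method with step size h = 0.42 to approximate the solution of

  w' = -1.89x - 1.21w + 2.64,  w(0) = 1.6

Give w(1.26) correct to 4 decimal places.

1.0563

Heun: k1 = f(x_n, w_n); k2 = f(x_n + h, w_n + h·k1); w_{n+1} = w_n + (h/2)·(k1 + k2).
x=0.000000, w=1.600000:
  k1 = f(0.000000, 1.600000) = 0.704000
  k2 = f(0.420000, 1.895680) = -0.447573
  w ← 1.600000 + (0.42/2)·(0.704000 + (-0.447573)) = 1.653850
x=0.420000, w=1.653850:
  k1 = f(0.420000, 1.653850) = -0.154958
  k2 = f(0.840000, 1.588767) = -0.870008
  w ← 1.653850 + (0.42/2)·(-0.154958 + (-0.870008)) = 1.438607
x=0.840000, w=1.438607:
  k1 = f(0.840000, 1.438607) = -0.688314
  k2 = f(1.260000, 1.149515) = -1.132313
  w ← 1.438607 + (0.42/2)·(-0.688314 + (-1.132313)) = 1.056275
w(1.26) ≈ 1.0563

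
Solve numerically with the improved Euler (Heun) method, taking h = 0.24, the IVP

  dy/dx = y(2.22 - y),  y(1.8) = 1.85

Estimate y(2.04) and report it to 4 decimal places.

Heun: k1 = f(x_n, y_n); k2 = f(x_n + h, y_n + h·k1); y_{n+1} = y_n + (h/2)·(k1 + k2).
x=1.800000, y=1.850000:
  k1 = f(1.800000, 1.850000) = 0.684500
  k2 = f(2.040000, 2.014280) = 0.414378
  y ← 1.850000 + (0.24/2)·(0.684500 + 0.414378) = 1.981865
y(2.04) ≈ 1.9819

1.9819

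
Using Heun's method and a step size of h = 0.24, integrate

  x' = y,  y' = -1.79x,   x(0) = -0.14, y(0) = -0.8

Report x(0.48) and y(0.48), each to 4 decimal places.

Heun on (x,y): k1 = f(t_n, state_n); k2 = f(t_n + h, state_n + h·k1); state_{n+1} = state_n + (h/2)·(k1 + k2).
0.000000: (-0.140000, -0.800000)
  k1 = (-0.800000, 0.250600)
  predictor → (-0.332000, -0.739856)
  k2 = (-0.739856, 0.594280)
  → (-0.324783, -0.698614)
0.240000: (-0.324783, -0.698614)
  k1 = (-0.698614, 0.581361)
  predictor → (-0.492450, -0.559088)
  k2 = (-0.559088, 0.881486)
  → (-0.475707, -0.523073)
(x(0.48), y(0.48)) ≈ (-0.4757, -0.5231)

-0.4757, -0.5231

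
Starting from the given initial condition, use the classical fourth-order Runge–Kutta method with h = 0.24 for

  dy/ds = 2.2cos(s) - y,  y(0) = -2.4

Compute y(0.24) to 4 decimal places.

RK4: k1 = f(s_n, y_n); k2 = f(s_n + h/2, y_n + (h/2)·k1); k3 = f(s_n + h/2, y_n + (h/2)·k2); k4 = f(s_n + h, y_n + h·k3); y_{n+1} = y_n + (h/6)·(k1 + 2k2 + 2k3 + k4).
s=0.000000, y=-2.400000:
  k1 = f(0.000000, -2.400000) = 4.600000
  k2 = f(0.120000, -1.848000) = 4.032179
  k3 = f(0.120000, -1.916139) = 4.100318
  k4 = f(0.240000, -1.415924) = 3.552867
  y ← -2.400000 + (0.24/6)·(k1 + 2k2 + 2k3 + k4) = -1.423286
y(0.24) ≈ -1.4233

-1.4233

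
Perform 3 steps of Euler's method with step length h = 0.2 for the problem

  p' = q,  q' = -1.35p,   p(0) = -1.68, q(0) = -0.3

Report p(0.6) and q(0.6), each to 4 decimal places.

Euler on (p,q): p_{n+1} = p_n + h·p', q_{n+1} = q_n + h·q'.
0.000000: (-1.680000, -0.300000); f=(-0.300000, 2.268000) → (-1.740000, 0.153600)
0.200000: (-1.740000, 0.153600); f=(0.153600, 2.349000) → (-1.709280, 0.623400)
0.400000: (-1.709280, 0.623400); f=(0.623400, 2.307528) → (-1.584600, 1.084906)
(p(0.6), q(0.6)) ≈ (-1.5846, 1.0849)

-1.5846, 1.0849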